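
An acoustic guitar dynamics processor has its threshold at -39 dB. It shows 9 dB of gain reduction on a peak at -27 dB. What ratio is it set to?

4:1

Input overshoot = -27 − (-39) = 12 dB.
Output overshoot = 12 − 9 = 3 dB.
Ratio = input overshoot / output overshoot = 12 / 3 = 4.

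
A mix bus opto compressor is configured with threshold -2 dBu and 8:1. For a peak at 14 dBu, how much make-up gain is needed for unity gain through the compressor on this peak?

Without make-up, output = threshold + overshoot/8 = -2 + 2 = 0 dBu.
Gap to target: 14 dB.

14 dB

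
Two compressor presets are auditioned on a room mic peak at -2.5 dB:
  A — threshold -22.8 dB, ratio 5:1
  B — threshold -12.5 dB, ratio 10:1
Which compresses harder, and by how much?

A: overshoot 20.3 dB → output overshoot 4.06 dB → GR 16.24 dB.
B: overshoot 10 dB → output overshoot 1 dB → GR 9 dB.
A applies 7.24 dB more gain reduction.

A, by 7.24 dB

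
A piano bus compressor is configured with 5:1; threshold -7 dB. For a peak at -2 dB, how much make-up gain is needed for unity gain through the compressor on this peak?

4 dB

The peak compresses to -7 + 5/5 = -6 dB.
To reach -2 dB requires -2 − (-6) = 4 dB of make-up.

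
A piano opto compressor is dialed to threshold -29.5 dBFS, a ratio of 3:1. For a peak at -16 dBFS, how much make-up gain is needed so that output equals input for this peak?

9 dB

The peak compresses to -29.5 + 13.5/3 = -25 dBFS.
To reach -16 dBFS requires -16 − (-25) = 9 dB of make-up.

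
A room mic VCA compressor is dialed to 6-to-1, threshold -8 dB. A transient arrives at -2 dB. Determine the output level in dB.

-7 dB

Overshoot: -2 − (-8) = 6 dB.
6:1 compression reduces that to 6/6 = 1 dB over.
Output = -8 + 1 = -7 dB.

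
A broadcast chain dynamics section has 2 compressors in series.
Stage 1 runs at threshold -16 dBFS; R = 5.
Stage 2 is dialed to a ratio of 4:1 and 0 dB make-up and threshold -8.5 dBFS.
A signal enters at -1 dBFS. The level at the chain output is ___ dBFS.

Stage 1: overshoot 15 dB → 15/5 = 3 dB → -13 dBFS.
Stage 2: -13 dBFS ≤ -8.5 dBFS, so stage 2 doesn't engage; output -13 dBFS.

-13 dBFS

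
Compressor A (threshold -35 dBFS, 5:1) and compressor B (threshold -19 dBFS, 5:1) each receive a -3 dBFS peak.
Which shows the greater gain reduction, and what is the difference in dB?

A, by 12.8 dB

A: 32 dB over, compressed to 6.4 dB over, so 25.6 dB of GR.
B: 16 dB over, compressed to 3.2 dB over, so 12.8 dB of GR.
A reduces 12.8 dB more.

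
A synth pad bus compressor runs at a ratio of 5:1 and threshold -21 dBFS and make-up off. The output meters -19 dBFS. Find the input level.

-11 dBFS

Post-compression overshoot = -19 − (-21) = 2 dB.
Before 5:1 compression the overshoot was 2 × 5 = 10 dB, so input = -21 + 10 = -11 dBFS.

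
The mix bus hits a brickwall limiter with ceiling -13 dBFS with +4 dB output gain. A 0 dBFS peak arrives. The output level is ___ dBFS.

-9 dBFS

At ∞:1, everything above -13 dBFS is held at the ceiling.
Output gain then adds 4 dB: -13 + 4 = -9 dBFS.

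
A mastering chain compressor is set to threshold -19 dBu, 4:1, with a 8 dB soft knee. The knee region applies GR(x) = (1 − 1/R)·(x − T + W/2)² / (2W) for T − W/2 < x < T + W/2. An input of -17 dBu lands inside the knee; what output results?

-18.6875 dBu

x − T + W/2 = -17 − (-19) + 4 = 6.
GR = (1 − 1/4) × 6² / 16 = 0.75 × 36 / 16 = 1.6875 dB.
Output = -17 − 1.6875 = -18.6875 dBu.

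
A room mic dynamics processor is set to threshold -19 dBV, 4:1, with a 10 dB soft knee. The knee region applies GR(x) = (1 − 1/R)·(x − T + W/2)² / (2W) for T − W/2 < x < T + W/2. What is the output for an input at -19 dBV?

x − T + W/2 = -19 − (-19) + 5 = 5.
GR = (1 − 1/4) × 5² / 20 = 0.75 × 25 / 20 = 0.9375 dB.
Output = -19 − 0.9375 = -19.9375 dBV.

-19.9375 dBV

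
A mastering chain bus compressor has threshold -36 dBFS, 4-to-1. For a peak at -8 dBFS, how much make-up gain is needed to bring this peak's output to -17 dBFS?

12 dB

Without make-up, output = threshold + overshoot/4 = -36 + 7 = -29 dBFS.
Gap to target: 12 dB.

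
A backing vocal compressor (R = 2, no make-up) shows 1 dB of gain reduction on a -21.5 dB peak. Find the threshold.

-23.5 dB

Input is 2 dB above T (since output overshoot × R = input overshoot: (-22.5 − T)·2 = -21.5 − T gives T = -23.5 dB).
Check: -23.5 + (-21.5 − (-23.5))/2 = -23.5 + 1 = -22.5 dB. ✓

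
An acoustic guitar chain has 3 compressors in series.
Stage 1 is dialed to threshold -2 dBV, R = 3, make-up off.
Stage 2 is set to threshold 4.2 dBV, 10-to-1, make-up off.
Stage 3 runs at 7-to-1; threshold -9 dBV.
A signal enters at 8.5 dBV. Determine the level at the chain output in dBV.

-7.5 dBV

Stage 1: 10.5 dB above -2 dBV, reduced 3:1 to 3.5 dB above → 1.5 dBV.
Stage 2: below threshold (1.5 ≤ 4.2); passes unchanged; output 1.5 dBV.
Stage 3: 10.5 dB above -9 dBV, reduced 7:1 to 1.5 dB above → -7.5 dBV.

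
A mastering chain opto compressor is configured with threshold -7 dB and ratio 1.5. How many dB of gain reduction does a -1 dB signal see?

2 dB

-1 dB exceeds the threshold by 6 dB.
A 1.5:1 ratio leaves 4 dB of that excess.
So the signal is attenuated by 6 − 4 = 2 dB.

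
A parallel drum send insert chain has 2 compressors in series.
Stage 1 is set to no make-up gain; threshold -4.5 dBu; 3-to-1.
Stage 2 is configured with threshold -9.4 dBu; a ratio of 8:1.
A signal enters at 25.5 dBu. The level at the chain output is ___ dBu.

Stage 1: 30 dB above -4.5 dBu, reduced 3:1 to 10 dB above → 5.5 dBu.
Stage 2: overshoot 14.9 dB → 14.9/8 = 1.8625 dB → -7.5375 dBu.

-7.5375 dBu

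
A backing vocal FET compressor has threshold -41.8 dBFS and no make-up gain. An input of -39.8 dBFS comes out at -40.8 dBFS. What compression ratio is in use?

Input overshoot = -39.8 − (-41.8) = 2 dB; output overshoot = -40.8 − (-41.8) = 1 dB.
Ratio = 2 / 1 = 2.

2:1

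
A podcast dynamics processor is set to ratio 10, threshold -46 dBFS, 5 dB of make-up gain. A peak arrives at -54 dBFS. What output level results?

-54 dBFS is 8 dB below the -46 dBFS threshold, so no gain reduction is applied.
Make-up gain adds 5 dB: -54 + 5 = -49 dBFS.

-49 dBFS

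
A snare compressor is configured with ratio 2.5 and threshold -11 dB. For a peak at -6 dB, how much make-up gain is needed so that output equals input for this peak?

3 dB

The peak compresses to -11 + 5/2.5 = -9 dB.
To reach -6 dB requires -6 − (-9) = 3 dB of make-up.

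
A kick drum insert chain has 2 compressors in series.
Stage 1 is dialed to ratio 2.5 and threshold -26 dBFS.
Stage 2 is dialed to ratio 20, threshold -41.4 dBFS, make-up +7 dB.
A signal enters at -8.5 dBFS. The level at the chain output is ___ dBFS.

Stage 1: overshoot 17.5 dB → 17.5/2.5 = 7 dB → -19 dBFS.
Stage 2: 22.4 dB above -41.4 dBFS, reduced 20:1 to 1.12 dB above → -40.28 dBFS; +7 dB make-up → -33.28 dBFS.

-33.28 dBFS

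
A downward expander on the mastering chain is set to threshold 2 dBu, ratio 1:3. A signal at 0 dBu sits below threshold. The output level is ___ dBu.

-4 dBu

Undershoot = 2 − 0 = 2 dB.
At 1:3, that expands to 6 dB under threshold.
Output = 2 − 6 = -4 dBu.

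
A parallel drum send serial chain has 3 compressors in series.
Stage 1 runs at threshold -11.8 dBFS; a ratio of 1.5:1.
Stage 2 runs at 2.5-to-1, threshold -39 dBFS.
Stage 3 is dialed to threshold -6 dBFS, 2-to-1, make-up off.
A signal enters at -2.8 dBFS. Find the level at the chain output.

Stage 1: -2.8 dBFS is 9 dB over -11.8 dBFS; at 1.5:1 that becomes 6 dB over, giving -5.8 dBFS.
Stage 2: -5.8 dBFS is 33.2 dB over -39 dBFS; at 2.5:1 that becomes 13.28 dB over, giving -25.72 dBFS.
Stage 3: -25.72 dBFS is at or below the -6 dBFS threshold — no compression; output -25.72 dBFS.

-25.72 dBFS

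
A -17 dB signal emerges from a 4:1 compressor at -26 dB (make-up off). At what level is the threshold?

Input is 12 dB above T (since output overshoot × R = input overshoot: (-26 − T)·4 = -17 − T gives T = -29 dB).
Check: -29 + (-17 − (-29))/4 = -29 + 3 = -26 dB. ✓

-29 dB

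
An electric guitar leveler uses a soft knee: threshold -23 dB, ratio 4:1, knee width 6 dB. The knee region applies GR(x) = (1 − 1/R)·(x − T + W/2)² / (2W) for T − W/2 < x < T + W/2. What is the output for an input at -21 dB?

x − T + W/2 = -21 − (-23) + 3 = 5.
GR = (1 − 1/4) × 5² / 12 = 0.75 × 25 / 12 = 1.5625 dB.
Output = -21 − 1.5625 = -22.5625 dB.

-22.5625 dB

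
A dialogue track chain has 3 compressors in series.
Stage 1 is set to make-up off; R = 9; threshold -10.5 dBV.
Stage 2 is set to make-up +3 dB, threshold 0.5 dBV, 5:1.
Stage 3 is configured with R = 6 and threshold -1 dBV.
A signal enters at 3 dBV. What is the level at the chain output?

-6 dBV

Stage 1: 3 dBV is 13.5 dB over -10.5 dBV; at 9:1 that becomes 1.5 dB over, giving -9 dBV.
Stage 2: -9 dBV ≤ 0.5 dBV, so stage 2 doesn't engage; make-up brings it to -6 dBV.
Stage 3: below threshold (-6 ≤ -1); passes unchanged; output -6 dBV.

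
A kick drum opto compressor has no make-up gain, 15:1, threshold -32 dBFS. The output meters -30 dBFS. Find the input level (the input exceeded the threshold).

-2 dBFS

The compressed level sits -30 − (-32) = 2 dB over threshold.
Before 15:1 compression the overshoot was 2 × 15 = 30 dB, so input = -32 + 30 = -2 dBFS.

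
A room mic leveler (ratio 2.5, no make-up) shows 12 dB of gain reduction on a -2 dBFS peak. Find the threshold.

-22 dBFS

Let T be the threshold. Output overshoot = (input overshoot)/R, so -14 − T = (-2 − T)/2.5.
2.5·(-14 − T) = -2 − T → 1.5·T = -35 − (-2) = -33.
T = -33/1.5 = -22 dBFS.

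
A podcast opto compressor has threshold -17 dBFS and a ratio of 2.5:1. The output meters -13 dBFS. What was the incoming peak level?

The compressed level sits -13 − (-17) = 4 dB over threshold.
Undo the ratio: input overshoot = 4 × 2.5 = 10 dB, giving input = -7 dBFS.

-7 dBFS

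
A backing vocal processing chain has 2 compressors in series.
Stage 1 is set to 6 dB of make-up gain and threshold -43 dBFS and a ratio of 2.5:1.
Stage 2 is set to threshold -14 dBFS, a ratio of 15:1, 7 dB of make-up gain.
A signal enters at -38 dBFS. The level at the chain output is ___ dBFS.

Stage 1: overshoot 5 dB → 5/2.5 = 2 dB → -41 dBFS; +6 dB make-up → -35 dBFS.
Stage 2: below threshold (-35 ≤ -14); passes unchanged; make-up brings it to -28 dBFS.

-28 dBFS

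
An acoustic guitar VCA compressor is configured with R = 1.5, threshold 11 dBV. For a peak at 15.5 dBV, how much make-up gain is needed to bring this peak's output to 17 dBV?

3 dB

Without make-up, output = threshold + overshoot/1.5 = 11 + 3 = 14 dBV.
Gap to target: 3 dB.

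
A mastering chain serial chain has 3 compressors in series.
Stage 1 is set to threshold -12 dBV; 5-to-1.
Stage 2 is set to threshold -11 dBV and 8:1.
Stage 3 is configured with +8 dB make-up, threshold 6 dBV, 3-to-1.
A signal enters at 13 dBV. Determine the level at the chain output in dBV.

Stage 1: 25 dB above -12 dBV, reduced 5:1 to 5 dB above → -7 dBV.
Stage 2: -7 dBV is 4 dB over -11 dBV; at 8:1 that becomes 0.5 dB over, giving -10.5 dBV.
Stage 3: below threshold (-10.5 ≤ 6); passes unchanged; make-up brings it to -2.5 dBV.

-2.5 dBV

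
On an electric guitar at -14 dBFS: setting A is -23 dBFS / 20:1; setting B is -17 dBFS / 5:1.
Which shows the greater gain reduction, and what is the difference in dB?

A: 9 dB over, compressed to 0.45 dB over, so 8.55 dB of GR.
B: 3 dB over, compressed to 0.6 dB over, so 2.4 dB of GR.
Difference: 6.15 dB in favour of A.

A, by 6.15 dB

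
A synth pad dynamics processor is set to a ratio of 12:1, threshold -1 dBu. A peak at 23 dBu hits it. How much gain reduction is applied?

Overshoot = 23 − (-1) = 24 dB.
At 12:1, output sits 24/12 = 2 dB above threshold.
GR = overshoot in − overshoot out = 24 − 2 = 22 dB.

22 dB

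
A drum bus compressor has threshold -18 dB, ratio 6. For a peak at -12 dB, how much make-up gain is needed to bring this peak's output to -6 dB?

Overshoot 6 dB → 6/6 = 1 dB after compression, so the compressed level is -18 + 1 = -17 dB.
Make-up = target − compressed = -6 − (-17) = 11 dB.

11 dB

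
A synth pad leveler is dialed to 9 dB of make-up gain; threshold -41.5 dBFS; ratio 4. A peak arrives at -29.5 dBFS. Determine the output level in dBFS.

-29.5 dBFS sits 12 dB over threshold.
At 4:1 the overshoot is divided by 4, leaving 3 dB above threshold.
Output = -41.5 + 3 = -38.5 dBFS; make-up adds 9 dB, giving -29.5 dBFS.

-29.5 dBFS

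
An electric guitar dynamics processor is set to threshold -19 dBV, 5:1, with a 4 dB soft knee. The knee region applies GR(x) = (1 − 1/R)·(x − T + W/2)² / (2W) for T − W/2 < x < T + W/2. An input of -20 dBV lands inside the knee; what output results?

-20.1 dBV

x − T + W/2 = -20 − (-19) + 2 = 1.
GR = (1 − 1/5) × 1² / 8 = 0.8 × 1 / 8 = 0.1 dB.
Output = -20 − 0.1 = -20.1 dBV.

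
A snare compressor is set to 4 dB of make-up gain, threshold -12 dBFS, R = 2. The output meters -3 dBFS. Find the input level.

-2 dBFS

Remove make-up: -3 − 4 = -7 dBFS.
That's 5 dB above the -12 dBFS threshold.
Undo the ratio: input overshoot = 5 × 2 = 10 dB, giving input = -2 dBFS.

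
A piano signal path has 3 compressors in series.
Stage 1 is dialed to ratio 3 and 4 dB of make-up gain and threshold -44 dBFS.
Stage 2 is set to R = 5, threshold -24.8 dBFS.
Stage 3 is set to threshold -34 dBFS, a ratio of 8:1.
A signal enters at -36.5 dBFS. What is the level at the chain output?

Stage 1: -36.5 dBFS is 7.5 dB over -44 dBFS; at 3:1 that becomes 2.5 dB over, giving -41.5 dBFS; +4 dB make-up → -37.5 dBFS.
Stage 2: below threshold (-37.5 ≤ -24.8); passes unchanged; output -37.5 dBFS.
Stage 3: -37.5 dBFS ≤ -34 dBFS, so stage 3 doesn't engage; output -37.5 dBFS.

-37.5 dBFS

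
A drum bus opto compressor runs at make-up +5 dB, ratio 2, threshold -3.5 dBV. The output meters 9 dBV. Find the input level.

11.5 dBV

Stripping the +5 dB make-up gives 4 dBV at the gain stage.
That's 7.5 dB above the -3.5 dBV threshold.
Undo the ratio: input overshoot = 7.5 × 2 = 15 dB, giving input = 11.5 dBV.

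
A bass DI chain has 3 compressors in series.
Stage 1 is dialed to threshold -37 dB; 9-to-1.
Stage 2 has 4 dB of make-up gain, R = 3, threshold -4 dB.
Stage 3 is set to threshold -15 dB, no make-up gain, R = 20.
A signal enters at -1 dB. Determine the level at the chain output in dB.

Stage 1: -1 dB is 36 dB over -37 dB; at 9:1 that becomes 4 dB over, giving -33 dB.
Stage 2: below threshold (-33 ≤ -4); passes unchanged; make-up brings it to -29 dB.
Stage 3: -29 dB is at or below the -15 dB threshold — no compression; output -29 dB.

-29 dB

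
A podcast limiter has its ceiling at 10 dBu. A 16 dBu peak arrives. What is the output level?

The limiter clamps the peak to its 10 dBu ceiling.

10 dBu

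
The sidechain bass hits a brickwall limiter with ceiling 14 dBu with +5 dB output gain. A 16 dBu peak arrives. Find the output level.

19 dBu

The limiter clamps the peak to its 14 dBu ceiling.
Output gain then adds 5 dB: 14 + 5 = 19 dBu.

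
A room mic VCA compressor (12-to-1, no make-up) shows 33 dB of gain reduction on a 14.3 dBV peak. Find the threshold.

Input is 36 dB above T (since output overshoot × R = input overshoot: (-18.7 − T)·12 = 14.3 − T gives T = -21.7 dBV).
Check: -21.7 + (14.3 − (-21.7))/12 = -21.7 + 3 = -18.7 dBV. ✓

-21.7 dBV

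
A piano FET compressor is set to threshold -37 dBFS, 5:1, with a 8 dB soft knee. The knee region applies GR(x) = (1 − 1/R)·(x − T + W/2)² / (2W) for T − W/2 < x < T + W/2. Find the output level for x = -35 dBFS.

x − T + W/2 = -35 − (-37) + 4 = 6.
GR = (1 − 1/5) × 6² / 16 = 0.8 × 36 / 16 = 1.8 dB.
Output = -35 − 1.8 = -36.8 dBFS.

-36.8 dBFS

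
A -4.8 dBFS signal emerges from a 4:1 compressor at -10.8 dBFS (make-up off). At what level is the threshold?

Input is 8 dB above T (since output overshoot × R = input overshoot: (-10.8 − T)·4 = -4.8 − T gives T = -12.8 dBFS).
Check: -12.8 + (-4.8 − (-12.8))/4 = -12.8 + 2 = -10.8 dBFS. ✓

-12.8 dBFS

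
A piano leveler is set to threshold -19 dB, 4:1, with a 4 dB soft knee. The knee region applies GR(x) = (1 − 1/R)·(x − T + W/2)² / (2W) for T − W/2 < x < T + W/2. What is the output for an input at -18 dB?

-18.84375 dB

x − T + W/2 = -18 − (-19) + 2 = 3.
GR = (1 − 1/4) × 3² / 8 = 0.75 × 9 / 8 = 0.84375 dB.
Output = -18 − 0.84375 = -18.84375 dB.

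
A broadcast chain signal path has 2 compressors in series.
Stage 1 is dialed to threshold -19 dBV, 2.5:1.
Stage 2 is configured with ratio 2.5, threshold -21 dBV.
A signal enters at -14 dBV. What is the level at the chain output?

Stage 1: overshoot 5 dB → 5/2.5 = 2 dB → -17 dBV.
Stage 2: 4 dB above -21 dBV, reduced 2.5:1 to 1.6 dB above → -19.4 dBV.

-19.4 dBV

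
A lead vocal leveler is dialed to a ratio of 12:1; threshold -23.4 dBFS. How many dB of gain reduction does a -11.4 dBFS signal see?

-11.4 dBFS exceeds the threshold by 12 dB.
After 12:1 compression the overshoot becomes 12/12 = 1 dB.
GR = overshoot in − overshoot out = 12 − 1 = 11 dB.

11 dB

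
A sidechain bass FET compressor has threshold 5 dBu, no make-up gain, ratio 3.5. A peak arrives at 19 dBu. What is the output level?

The input is 14 dB above the 5 dBu threshold.
At 3.5:1 the overshoot is divided by 3.5, leaving 4 dB above threshold.
So the level is 5 + 4 = 9 dBu.

9 dBu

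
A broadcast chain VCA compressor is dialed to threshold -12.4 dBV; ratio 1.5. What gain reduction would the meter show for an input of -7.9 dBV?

Overshoot = -7.9 − (-12.4) = 4.5 dB.
After 1.5:1 compression the overshoot becomes 4.5/1.5 = 3 dB.
So the signal is attenuated by 4.5 − 3 = 1.5 dB.

1.5 dB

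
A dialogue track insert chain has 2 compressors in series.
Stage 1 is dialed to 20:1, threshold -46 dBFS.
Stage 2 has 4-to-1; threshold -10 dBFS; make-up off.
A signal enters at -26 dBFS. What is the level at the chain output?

-45 dBFS

Stage 1: -26 dBFS is 20 dB over -46 dBFS; at 20:1 that becomes 1 dB over, giving -45 dBFS.
Stage 2: below threshold (-45 ≤ -10); passes unchanged; output -45 dBFS.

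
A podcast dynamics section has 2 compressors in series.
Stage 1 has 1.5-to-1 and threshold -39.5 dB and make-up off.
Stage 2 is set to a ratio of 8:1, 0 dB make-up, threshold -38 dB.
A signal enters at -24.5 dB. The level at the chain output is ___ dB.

-36.9375 dB

Stage 1: -24.5 dB is 15 dB over -39.5 dB; at 1.5:1 that becomes 10 dB over, giving -29.5 dB.
Stage 2: overshoot 8.5 dB → 8.5/8 = 1.0625 dB → -36.9375 dB.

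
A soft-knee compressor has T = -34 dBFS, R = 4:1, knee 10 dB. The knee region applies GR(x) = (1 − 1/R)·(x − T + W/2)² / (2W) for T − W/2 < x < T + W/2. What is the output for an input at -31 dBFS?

x − T + W/2 = -31 − (-34) + 5 = 8.
GR = (1 − 1/4) × 8² / 20 = 0.75 × 64 / 20 = 2.4 dB.
Output = -31 − 2.4 = -33.4 dBFS.

-33.4 dBFS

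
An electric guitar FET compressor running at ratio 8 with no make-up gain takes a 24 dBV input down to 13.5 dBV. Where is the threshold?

12 dBV

Let T be the threshold. Output overshoot = (input overshoot)/R, so 13.5 − T = (24 − T)/8.
8·(13.5 − T) = 24 − T → 7·T = 108 − 24 = 84.
T = 84/7 = 12 dBV.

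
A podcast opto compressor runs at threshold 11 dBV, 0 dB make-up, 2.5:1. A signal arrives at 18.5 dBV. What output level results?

Overshoot: 18.5 − 11 = 7.5 dB.
At 2.5:1 the overshoot is divided by 2.5, leaving 3 dB above threshold.
That puts the output at 14 dBV.

14 dBV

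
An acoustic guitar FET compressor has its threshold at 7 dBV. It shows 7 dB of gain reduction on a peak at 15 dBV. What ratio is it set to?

8:1

Input overshoot = 15 − 7 = 8 dB.
Output overshoot = 8 − 7 = 1 dB.
Ratio = input overshoot / output overshoot = 8 / 1 = 8.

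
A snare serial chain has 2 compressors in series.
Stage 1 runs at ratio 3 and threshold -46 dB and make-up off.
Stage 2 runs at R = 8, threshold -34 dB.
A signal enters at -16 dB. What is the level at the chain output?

-36 dB

Stage 1: -16 dB is 30 dB over -46 dB; at 3:1 that becomes 10 dB over, giving -36 dB.
Stage 2: -36 dB is at or below the -34 dB threshold — no compression; output -36 dB.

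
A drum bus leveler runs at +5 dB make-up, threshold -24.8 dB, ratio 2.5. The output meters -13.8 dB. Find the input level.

-9.8 dB

Before make-up, the level was -13.8 − 5 = -18.8 dB.
Post-compression overshoot = -18.8 − (-24.8) = 6 dB.
Before 2.5:1 compression the overshoot was 6 × 2.5 = 15 dB, so input = -24.8 + 15 = -9.8 dB.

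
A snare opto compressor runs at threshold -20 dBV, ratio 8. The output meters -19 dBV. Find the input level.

That's 1 dB above the -20 dBV threshold.
Input overshoot = R × output overshoot = 8 dB → input = -20 + 8 = -12 dBV.

-12 dBV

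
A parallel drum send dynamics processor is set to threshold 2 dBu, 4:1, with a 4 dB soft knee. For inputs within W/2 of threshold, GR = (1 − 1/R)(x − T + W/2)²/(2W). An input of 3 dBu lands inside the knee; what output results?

x − T + W/2 = 3 − 2 + 2 = 3.
GR = (1 − 1/4) × 3² / 8 = 0.75 × 9 / 8 = 0.84375 dB.
Output = 3 − 0.84375 = 2.15625 dBu.

2.15625 dBu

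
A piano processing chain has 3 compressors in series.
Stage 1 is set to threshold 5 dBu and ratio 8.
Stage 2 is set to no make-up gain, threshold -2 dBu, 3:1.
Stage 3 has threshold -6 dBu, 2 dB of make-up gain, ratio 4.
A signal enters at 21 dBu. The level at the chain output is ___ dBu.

Stage 1: overshoot 16 dB → 16/8 = 2 dB → 7 dBu.
Stage 2: 9 dB above -2 dBu, reduced 3:1 to 3 dB above → 1 dBu.
Stage 3: 7 dB above -6 dBu, reduced 4:1 to 1.75 dB above → -4.25 dBu; +2 dB make-up → -2.25 dBu.

-2.25 dBu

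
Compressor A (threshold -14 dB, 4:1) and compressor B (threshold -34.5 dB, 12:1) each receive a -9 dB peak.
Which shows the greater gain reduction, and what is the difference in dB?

A: GR = 5 − 5/4 = 3.75 dB.
B: GR = 25.5 − 25.5/12 = 23.375 dB.
Difference: 19.625 dB in favour of B.

B, by 19.625 dB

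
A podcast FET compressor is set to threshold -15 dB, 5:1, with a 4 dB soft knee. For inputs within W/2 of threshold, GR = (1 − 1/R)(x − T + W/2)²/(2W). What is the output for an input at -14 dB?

x − T + W/2 = -14 − (-15) + 2 = 3.
GR = (1 − 1/5) × 3² / 8 = 0.8 × 9 / 8 = 0.9 dB.
Output = -14 − 0.9 = -14.9 dB.

-14.9 dB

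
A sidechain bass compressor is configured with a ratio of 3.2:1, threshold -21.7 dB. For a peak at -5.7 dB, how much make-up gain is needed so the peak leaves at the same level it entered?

Without make-up, output = threshold + overshoot/3.2 = -21.7 + 5 = -16.7 dB.
Gap to target: 11 dB.

11 dB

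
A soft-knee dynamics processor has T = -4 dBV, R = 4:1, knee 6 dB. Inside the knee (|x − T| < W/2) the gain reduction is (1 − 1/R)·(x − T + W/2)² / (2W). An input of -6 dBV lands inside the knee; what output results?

x − T + W/2 = -6 − (-4) + 3 = 1.
GR = (1 − 1/4) × 1² / 12 = 0.75 × 1 / 12 = 0.0625 dB.
Output = -6 − 0.0625 = -6.0625 dBV.

-6.0625 dBV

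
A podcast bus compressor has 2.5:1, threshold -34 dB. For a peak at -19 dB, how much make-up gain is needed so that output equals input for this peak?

Overshoot 15 dB → 15/2.5 = 6 dB after compression, so the compressed level is -34 + 6 = -28 dB.
Make-up = target − compressed = -19 − (-28) = 9 dB.

9 dB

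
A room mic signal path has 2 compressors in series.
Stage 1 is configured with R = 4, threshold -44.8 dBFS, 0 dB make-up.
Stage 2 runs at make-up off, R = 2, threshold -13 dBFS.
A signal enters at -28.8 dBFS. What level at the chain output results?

Stage 1: overshoot 16 dB → 16/4 = 4 dB → -40.8 dBFS.
Stage 2: -40.8 dBFS is at or below the -13 dBFS threshold — no compression; output -40.8 dBFS.

-40.8 dBFS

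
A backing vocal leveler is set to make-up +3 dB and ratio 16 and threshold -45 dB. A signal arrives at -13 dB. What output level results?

-40 dB

Overshoot: -13 − (-45) = 32 dB.
16:1 compression reduces that to 32/16 = 2 dB over.
Output = -45 + 2 = -43 dB; make-up adds 3 dB, giving -40 dB.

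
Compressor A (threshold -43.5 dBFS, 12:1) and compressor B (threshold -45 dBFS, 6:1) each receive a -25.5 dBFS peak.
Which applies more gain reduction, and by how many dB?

A, by 0.25 dB

A: 18 dB over, compressed to 1.5 dB over, so 16.5 dB of GR.
B: 19.5 dB over, compressed to 3.25 dB over, so 16.25 dB of GR.
A reduces 0.25 dB more.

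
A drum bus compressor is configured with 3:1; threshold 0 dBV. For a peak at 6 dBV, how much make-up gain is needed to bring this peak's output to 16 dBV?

14 dB

The peak compresses to 0 + 6/3 = 2 dBV.
To reach 16 dBV requires 16 − 2 = 14 dB of make-up.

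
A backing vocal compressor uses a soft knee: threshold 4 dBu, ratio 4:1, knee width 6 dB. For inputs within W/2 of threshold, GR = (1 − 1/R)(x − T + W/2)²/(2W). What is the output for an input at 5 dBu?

x − T + W/2 = 5 − 4 + 3 = 4.
GR = (1 − 1/4) × 4² / 12 = 0.75 × 16 / 12 = 1 dB.
Output = 5 − 1 = 4 dBu.

4 dBu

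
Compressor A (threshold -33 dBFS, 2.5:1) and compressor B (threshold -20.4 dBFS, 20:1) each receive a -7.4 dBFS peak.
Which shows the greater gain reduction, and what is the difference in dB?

A, by 3.01 dB

A: overshoot 25.6 dB → output overshoot 10.24 dB → GR 15.36 dB.
B: overshoot 13 dB → output overshoot 0.65 dB → GR 12.35 dB.
A reduces 3.01 dB more.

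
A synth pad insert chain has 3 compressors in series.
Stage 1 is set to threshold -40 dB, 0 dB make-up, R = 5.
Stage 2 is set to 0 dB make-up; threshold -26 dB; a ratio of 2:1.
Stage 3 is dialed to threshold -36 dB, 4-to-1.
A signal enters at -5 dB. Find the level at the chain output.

-35.25 dB

Stage 1: 35 dB above -40 dB, reduced 5:1 to 7 dB above → -33 dB.
Stage 2: -33 dB ≤ -26 dB, so stage 2 doesn't engage; output -33 dB.
Stage 3: overshoot 3 dB → 3/4 = 0.75 dB → -35.25 dB.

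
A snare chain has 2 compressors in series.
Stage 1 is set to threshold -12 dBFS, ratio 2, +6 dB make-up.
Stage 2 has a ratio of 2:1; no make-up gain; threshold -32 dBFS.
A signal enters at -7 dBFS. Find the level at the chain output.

-17.75 dBFS

Stage 1: -7 dBFS is 5 dB over -12 dBFS; at 2:1 that becomes 2.5 dB over, giving -9.5 dBFS; +6 dB make-up → -3.5 dBFS.
Stage 2: 28.5 dB above -32 dBFS, reduced 2:1 to 14.25 dB above → -17.75 dBFS.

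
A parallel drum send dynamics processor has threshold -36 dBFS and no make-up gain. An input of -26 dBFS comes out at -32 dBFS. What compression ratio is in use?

2.5:1

Input overshoot = -26 − (-36) = 10 dB; output overshoot = -32 − (-36) = 4 dB.
Ratio = 10 / 4 = 2.5.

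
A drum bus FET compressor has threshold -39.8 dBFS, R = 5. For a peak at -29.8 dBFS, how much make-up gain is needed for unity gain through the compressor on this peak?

Overshoot 10 dB → 10/5 = 2 dB after compression, so the compressed level is -39.8 + 2 = -37.8 dBFS.
Make-up = target − compressed = -29.8 − (-37.8) = 8 dB.

8 dB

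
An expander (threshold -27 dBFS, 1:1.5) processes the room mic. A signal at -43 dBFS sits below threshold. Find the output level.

Below threshold, a 1:1.5 expander applies gain = (1.5−1)×(T − x) of attenuation.
(1.5−1) × 16 = 8 dB, so output = -43 − 8 = -51 dBFS.

-51 dBFS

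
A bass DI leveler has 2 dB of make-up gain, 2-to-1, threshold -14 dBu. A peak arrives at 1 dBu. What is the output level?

Overshoot: 1 − (-14) = 15 dB.
2:1 compression reduces that to 15/2 = 7.5 dB over.
That puts the output at -6.5 dBu; make-up adds 2 dB, giving -4.5 dBu.

-4.5 dBu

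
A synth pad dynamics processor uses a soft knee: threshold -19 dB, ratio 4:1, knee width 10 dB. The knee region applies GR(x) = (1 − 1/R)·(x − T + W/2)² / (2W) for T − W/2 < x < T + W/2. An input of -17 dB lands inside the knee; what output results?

x − T + W/2 = -17 − (-19) + 5 = 7.
GR = (1 − 1/4) × 7² / 20 = 0.75 × 49 / 20 = 1.8375 dB.
Output = -17 − 1.8375 = -18.8375 dB.

-18.8375 dB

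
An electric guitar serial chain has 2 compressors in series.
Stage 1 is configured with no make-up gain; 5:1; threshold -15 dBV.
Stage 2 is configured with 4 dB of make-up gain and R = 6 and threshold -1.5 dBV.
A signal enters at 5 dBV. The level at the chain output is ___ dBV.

Stage 1: 20 dB above -15 dBV, reduced 5:1 to 4 dB above → -11 dBV.
Stage 2: below threshold (-11 ≤ -1.5); passes unchanged; make-up brings it to -7 dBV.

-7 dBV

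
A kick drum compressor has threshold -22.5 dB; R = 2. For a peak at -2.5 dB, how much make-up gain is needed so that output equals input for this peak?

10 dB

Overshoot 20 dB → 20/2 = 10 dB after compression, so the compressed level is -22.5 + 10 = -12.5 dB.
Make-up = target − compressed = -2.5 − (-12.5) = 10 dB.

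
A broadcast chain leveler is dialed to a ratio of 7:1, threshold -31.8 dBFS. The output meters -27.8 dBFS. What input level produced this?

-3.8 dBFS

That's 4 dB above the -31.8 dBFS threshold.
Undo the ratio: input overshoot = 4 × 7 = 28 dB, giving input = -3.8 dBFS.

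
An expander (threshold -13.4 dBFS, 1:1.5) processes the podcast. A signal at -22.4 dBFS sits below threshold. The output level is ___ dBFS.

-26.9 dBFS

The input is 9 dB below the -13.4 dBFS threshold.
A 1:1.5 expander multiplies undershoot by 1.5: 9 × 1.5 = 13.5 dB below threshold.
Output = -13.4 − 13.5 = -26.9 dBFS.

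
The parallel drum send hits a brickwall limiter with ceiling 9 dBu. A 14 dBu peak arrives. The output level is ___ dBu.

The limiter clamps the peak to its 9 dBu ceiling.

9 dBu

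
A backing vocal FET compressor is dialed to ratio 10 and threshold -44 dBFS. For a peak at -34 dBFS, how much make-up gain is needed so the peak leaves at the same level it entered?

Overshoot 10 dB → 10/10 = 1 dB after compression, so the compressed level is -44 + 1 = -43 dBFS.
Make-up = target − compressed = -34 − (-43) = 9 dB.

9 dB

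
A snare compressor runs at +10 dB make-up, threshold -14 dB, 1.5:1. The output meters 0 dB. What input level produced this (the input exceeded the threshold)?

Remove make-up: 0 − 10 = -10 dB.
The compressed level sits -10 − (-14) = 4 dB over threshold.
Undo the ratio: input overshoot = 4 × 1.5 = 6 dB, giving input = -8 dB.

-8 dB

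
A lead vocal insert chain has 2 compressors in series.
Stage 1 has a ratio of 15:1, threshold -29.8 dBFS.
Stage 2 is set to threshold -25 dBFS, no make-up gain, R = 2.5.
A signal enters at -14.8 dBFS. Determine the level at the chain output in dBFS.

-28.8 dBFS

Stage 1: -14.8 dBFS is 15 dB over -29.8 dBFS; at 15:1 that becomes 1 dB over, giving -28.8 dBFS.
Stage 2: below threshold (-28.8 ≤ -25); passes unchanged; output -28.8 dBFS.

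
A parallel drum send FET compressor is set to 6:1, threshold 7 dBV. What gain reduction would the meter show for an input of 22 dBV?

The signal is 15 dB above threshold.
After 6:1 compression the overshoot becomes 15/6 = 2.5 dB.
GR = overshoot in − overshoot out = 15 − 2.5 = 12.5 dB.

12.5 dB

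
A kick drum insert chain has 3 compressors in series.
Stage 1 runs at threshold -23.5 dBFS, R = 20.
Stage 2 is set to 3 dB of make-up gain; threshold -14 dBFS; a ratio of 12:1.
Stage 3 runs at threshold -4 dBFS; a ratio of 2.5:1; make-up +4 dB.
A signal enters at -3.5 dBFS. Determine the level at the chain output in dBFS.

Stage 1: -3.5 dBFS is 20 dB over -23.5 dBFS; at 20:1 that becomes 1 dB over, giving -22.5 dBFS.
Stage 2: -22.5 dBFS ≤ -14 dBFS, so stage 2 doesn't engage; make-up brings it to -19.5 dBFS.
Stage 3: -19.5 dBFS is at or below the -4 dBFS threshold — no compression; make-up brings it to -15.5 dBFS.

-15.5 dBFS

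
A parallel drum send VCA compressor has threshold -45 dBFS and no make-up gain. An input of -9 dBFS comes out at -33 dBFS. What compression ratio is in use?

Input overshoot = -9 − (-45) = 36 dB; output overshoot = -33 − (-45) = 12 dB.
Ratio = 36 / 12 = 3.

3:1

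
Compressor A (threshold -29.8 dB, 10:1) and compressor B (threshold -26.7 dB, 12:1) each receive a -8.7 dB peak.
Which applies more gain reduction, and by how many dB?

A, by 2.49 dB

A: GR = 21.1 − 21.1/10 = 18.99 dB.
B: GR = 18 − 18/12 = 16.5 dB.
Difference: 2.49 dB in favour of A.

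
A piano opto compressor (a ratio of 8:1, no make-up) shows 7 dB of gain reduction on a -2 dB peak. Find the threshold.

-10 dB

Gain reduction = -2 − (-9) = 7 dB; output overshoot = GR / (R − 1) = 7 / 7 = 1 dB.
Threshold = output − output overshoot = -9 − 1 = -10 dB.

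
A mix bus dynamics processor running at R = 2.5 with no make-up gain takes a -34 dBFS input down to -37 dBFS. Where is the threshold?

-39 dBFS

Input is 5 dB above T (since output overshoot × R = input overshoot: (-37 − T)·2.5 = -34 − T gives T = -39 dBFS).
Check: -39 + (-34 − (-39))/2.5 = -39 + 2 = -37 dBFS. ✓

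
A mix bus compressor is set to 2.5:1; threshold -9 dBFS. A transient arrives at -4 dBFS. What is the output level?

-4 dBFS sits 5 dB over threshold.
At 2.5:1 the overshoot is divided by 2.5, leaving 2 dB above threshold.
That puts the output at -7 dBFS.

-7 dBFS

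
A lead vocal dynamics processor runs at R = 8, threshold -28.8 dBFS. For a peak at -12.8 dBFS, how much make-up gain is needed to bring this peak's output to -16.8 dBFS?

10 dB

Without make-up, output = threshold + overshoot/8 = -28.8 + 2 = -26.8 dBFS.
Gap to target: 10 dB.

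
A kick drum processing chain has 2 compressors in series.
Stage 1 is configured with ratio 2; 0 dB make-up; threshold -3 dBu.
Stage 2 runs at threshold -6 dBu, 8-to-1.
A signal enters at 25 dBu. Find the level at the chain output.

-3.875 dBu

Stage 1: 28 dB above -3 dBu, reduced 2:1 to 14 dB above → 11 dBu.
Stage 2: overshoot 17 dB → 17/8 = 2.125 dB → -3.875 dBu.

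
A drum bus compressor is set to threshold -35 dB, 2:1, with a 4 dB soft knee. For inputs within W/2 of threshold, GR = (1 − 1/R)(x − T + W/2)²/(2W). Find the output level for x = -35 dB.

-35.25 dB

x − T + W/2 = -35 − (-35) + 2 = 2.
GR = (1 − 1/2) × 2² / 8 = 0.5 × 4 / 8 = 0.25 dB.
Output = -35 − 0.25 = -35.25 dB.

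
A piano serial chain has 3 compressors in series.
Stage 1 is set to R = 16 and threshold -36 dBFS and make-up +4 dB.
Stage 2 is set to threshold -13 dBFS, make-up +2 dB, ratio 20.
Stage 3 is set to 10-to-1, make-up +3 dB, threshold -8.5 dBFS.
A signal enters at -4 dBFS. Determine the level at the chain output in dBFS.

-25 dBFS

Stage 1: overshoot 32 dB → 32/16 = 2 dB → -34 dBFS; +4 dB make-up → -30 dBFS.
Stage 2: -30 dBFS ≤ -13 dBFS, so stage 2 doesn't engage; make-up brings it to -28 dBFS.
Stage 3: -28 dBFS is at or below the -8.5 dBFS threshold — no compression; make-up brings it to -25 dBFS.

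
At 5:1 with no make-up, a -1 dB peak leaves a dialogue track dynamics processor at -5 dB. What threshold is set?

-6 dB

Input is 5 dB above T (since output overshoot × R = input overshoot: (-5 − T)·5 = -1 − T gives T = -6 dB).
Check: -6 + (-1 − (-6))/5 = -6 + 1 = -5 dB. ✓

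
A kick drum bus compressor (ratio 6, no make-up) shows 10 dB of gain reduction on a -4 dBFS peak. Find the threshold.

-16 dBFS

Input is 12 dB above T (since output overshoot × R = input overshoot: (-14 − T)·6 = -4 − T gives T = -16 dBFS).
Check: -16 + (-4 − (-16))/6 = -16 + 2 = -14 dBFS. ✓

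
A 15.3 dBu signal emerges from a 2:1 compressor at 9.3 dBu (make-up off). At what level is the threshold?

Let T be the threshold. Output overshoot = (input overshoot)/R, so 9.3 − T = (15.3 − T)/2.
2·(9.3 − T) = 15.3 − T → 1·T = 18.6 − 15.3 = 3.3.
T = 3.3/1 = 3.3 dBu.

3.3 dBu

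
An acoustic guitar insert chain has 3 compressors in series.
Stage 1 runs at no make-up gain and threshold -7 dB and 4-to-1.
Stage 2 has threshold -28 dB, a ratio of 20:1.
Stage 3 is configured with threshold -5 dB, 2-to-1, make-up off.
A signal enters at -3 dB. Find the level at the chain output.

-26.9 dB

Stage 1: overshoot 4 dB → 4/4 = 1 dB → -6 dB.
Stage 2: 22 dB above -28 dB, reduced 20:1 to 1.1 dB above → -26.9 dB.
Stage 3: -26.9 dB is at or below the -5 dB threshold — no compression; output -26.9 dB.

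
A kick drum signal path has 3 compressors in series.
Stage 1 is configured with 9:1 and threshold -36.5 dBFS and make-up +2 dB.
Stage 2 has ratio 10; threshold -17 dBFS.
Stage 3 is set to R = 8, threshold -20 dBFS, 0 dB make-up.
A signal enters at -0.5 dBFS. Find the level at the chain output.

Stage 1: 36 dB above -36.5 dBFS, reduced 9:1 to 4 dB above → -32.5 dBFS; +2 dB make-up → -30.5 dBFS.
Stage 2: below threshold (-30.5 ≤ -17); passes unchanged; output -30.5 dBFS.
Stage 3: below threshold (-30.5 ≤ -20); passes unchanged; output -30.5 dBFS.

-30.5 dBFS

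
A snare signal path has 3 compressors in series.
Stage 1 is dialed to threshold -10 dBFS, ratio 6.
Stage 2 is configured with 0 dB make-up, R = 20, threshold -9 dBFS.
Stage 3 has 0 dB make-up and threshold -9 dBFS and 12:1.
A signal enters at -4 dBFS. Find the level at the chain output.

-9 dBFS

Stage 1: 6 dB above -10 dBFS, reduced 6:1 to 1 dB above → -9 dBFS.
Stage 2: -9 dBFS ≤ -9 dBFS, so stage 2 doesn't engage; output -9 dBFS.
Stage 3: -9 dBFS ≤ -9 dBFS, so stage 3 doesn't engage; output -9 dBFS.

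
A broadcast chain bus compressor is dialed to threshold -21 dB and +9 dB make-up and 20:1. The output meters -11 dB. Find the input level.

-1 dB

Remove make-up: -11 − 9 = -20 dB.
Post-compression overshoot = -20 − (-21) = 1 dB.
Undo the ratio: input overshoot = 1 × 20 = 20 dB, giving input = -1 dB.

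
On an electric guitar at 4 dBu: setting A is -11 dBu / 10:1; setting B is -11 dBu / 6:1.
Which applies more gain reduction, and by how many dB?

A, by 1 dB

A: overshoot 15 dB → output overshoot 1.5 dB → GR 13.5 dB.
B: overshoot 15 dB → output overshoot 2.5 dB → GR 12.5 dB.
Difference: 1 dB in favour of A.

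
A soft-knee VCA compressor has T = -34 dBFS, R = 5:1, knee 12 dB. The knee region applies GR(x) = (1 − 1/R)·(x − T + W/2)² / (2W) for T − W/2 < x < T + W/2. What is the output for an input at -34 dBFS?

x − T + W/2 = -34 − (-34) + 6 = 6.
GR = (1 − 1/5) × 6² / 24 = 0.8 × 36 / 24 = 1.2 dB.
Output = -34 − 1.2 = -35.2 dBFS.

-35.2 dBFS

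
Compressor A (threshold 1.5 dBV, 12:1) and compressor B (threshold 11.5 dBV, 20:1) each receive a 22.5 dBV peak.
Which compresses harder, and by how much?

A: GR = 21 − 21/12 = 19.25 dB.
B: GR = 11 − 11/20 = 10.45 dB.
A reduces 8.8 dB more.

A, by 8.8 dB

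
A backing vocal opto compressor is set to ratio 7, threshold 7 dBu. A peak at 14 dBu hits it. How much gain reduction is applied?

6 dB

14 dBu exceeds the threshold by 7 dB.
A 7:1 ratio leaves 1 dB of that excess.
So the signal is attenuated by 7 − 1 = 6 dB.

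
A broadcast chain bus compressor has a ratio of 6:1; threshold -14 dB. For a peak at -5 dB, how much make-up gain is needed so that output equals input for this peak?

The peak compresses to -14 + 9/6 = -12.5 dB.
To reach -5 dB requires -5 − (-12.5) = 7.5 dB of make-up.

7.5 dB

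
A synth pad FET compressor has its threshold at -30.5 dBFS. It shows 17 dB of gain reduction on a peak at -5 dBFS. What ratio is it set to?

Input overshoot = -5 − (-30.5) = 25.5 dB.
Output overshoot = 25.5 − 17 = 8.5 dB.
Ratio = input overshoot / output overshoot = 25.5 / 8.5 = 3.

3:1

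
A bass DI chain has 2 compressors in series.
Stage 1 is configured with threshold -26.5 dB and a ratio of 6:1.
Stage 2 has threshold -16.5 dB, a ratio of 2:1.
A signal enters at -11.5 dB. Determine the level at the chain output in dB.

Stage 1: -11.5 dB is 15 dB over -26.5 dB; at 6:1 that becomes 2.5 dB over, giving -24 dB.
Stage 2: -24 dB is at or below the -16.5 dB threshold — no compression; output -24 dB.

-24 dB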